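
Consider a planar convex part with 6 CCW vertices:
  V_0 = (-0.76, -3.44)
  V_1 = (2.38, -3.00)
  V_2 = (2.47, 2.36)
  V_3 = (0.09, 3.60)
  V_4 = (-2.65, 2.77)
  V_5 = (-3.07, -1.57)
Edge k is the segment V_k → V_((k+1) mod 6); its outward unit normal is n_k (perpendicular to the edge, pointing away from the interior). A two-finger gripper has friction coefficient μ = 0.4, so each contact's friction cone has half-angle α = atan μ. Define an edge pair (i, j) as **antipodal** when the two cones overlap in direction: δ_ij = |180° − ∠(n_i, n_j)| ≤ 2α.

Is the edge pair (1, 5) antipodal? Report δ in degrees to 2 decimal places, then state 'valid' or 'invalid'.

δ = 51.97°, invalid

α = atan 0.4 = 21.80°;  2α = 43.60°
edge 1: e_1 = (+0.09, +5.36);  n_1 = (+0.9999, -0.0168)
edge 5: e_5 = (+2.31, -1.87);  n_5 = (-0.6292, -0.7772)
∠(n_1, n_5) = 128.03°
δ = |180° − 128.03°| = 51.97°
51.97° > 2α = 43.60°  →  invalid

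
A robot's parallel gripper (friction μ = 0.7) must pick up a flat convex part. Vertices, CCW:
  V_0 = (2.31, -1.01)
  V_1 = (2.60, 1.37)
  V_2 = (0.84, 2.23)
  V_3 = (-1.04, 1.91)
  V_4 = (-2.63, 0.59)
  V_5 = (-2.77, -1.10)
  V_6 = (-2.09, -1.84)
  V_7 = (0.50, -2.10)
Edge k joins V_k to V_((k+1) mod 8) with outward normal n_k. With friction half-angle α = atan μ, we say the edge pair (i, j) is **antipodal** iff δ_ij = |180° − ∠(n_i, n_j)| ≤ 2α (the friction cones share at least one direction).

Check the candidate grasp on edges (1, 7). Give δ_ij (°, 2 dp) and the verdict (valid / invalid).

α = atan 0.7 = 34.99°;  2α = 69.98°
edge 1: e_1 = (-1.76, +0.86);  n_1 = (+0.4390, +0.8985)
edge 7: e_7 = (+1.81, +1.09);  n_7 = (+0.5159, -0.8567)
∠(n_1, n_7) = 122.90°
δ = |180° − 122.90°| = 57.10°
57.10° ≤ 2α = 69.98°  →  valid

δ = 57.10°, valid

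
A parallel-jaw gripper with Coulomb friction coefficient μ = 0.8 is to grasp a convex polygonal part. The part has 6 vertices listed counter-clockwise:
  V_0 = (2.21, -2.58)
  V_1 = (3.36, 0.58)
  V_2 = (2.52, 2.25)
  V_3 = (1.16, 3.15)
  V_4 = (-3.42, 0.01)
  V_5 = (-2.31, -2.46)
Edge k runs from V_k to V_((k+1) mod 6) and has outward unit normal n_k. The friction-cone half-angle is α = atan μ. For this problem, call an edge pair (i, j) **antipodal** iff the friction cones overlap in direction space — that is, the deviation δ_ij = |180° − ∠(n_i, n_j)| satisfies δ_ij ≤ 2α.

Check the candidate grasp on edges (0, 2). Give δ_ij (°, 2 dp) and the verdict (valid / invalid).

α = atan 0.8 = 38.66°;  2α = 77.32°
edge 0: e_0 = (+1.15, +3.16);  n_0 = (+0.9397, -0.3420)
edge 2: e_2 = (-1.36, +0.90);  n_2 = (+0.5519, +0.8339)
∠(n_0, n_2) = 76.50°
δ = |180° − 76.50°| = 103.50°
103.50° > 2α = 77.32°  →  invalid

δ = 103.50°, invalid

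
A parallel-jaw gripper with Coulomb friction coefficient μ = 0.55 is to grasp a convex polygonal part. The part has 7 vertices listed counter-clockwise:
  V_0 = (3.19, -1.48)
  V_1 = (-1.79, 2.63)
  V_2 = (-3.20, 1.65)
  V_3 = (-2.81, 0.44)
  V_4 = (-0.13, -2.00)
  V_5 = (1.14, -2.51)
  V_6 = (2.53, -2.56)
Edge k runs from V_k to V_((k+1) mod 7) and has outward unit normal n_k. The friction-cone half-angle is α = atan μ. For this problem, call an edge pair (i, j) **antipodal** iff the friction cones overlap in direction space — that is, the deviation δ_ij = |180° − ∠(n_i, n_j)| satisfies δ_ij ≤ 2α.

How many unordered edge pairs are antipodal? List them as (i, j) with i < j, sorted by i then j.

count = 8; pairs: (0,2), (0,3), (0,4), (0,5), (1,4), (1,5), (1,6), (2,6)

α = atan 0.55 = 28.81°;  2α = 57.62°
n_0 = (+0.6365, +0.7713)
n_1 = (-0.5707, +0.8211)
n_2 = (-0.9518, -0.3068)
n_3 = (-0.6732, -0.7394)
n_4 = (-0.3727, -0.9280)
n_5 = (-0.0359, -0.9994)
n_6 = (+0.8533, -0.5215)
  (0,1): δ = 105.67°  ·
  (0,2): δ = 32.60°  ✓
  (0,3): δ = 2.78°  ✓
  (0,4): δ = 17.65°  ✓
  (0,5): δ = 37.47°  ✓
  (0,6): δ = 98.10°  ·
  (1,2): δ = 106.94°  ·
  (1,3): δ = 77.12°  ·
  (1,4): δ = 56.68°  ✓
  (1,5): δ = 36.86°  ✓
  (1,6): δ = 23.77°  ✓
  (2,3): δ = 150.18°  ·
  (2,4): δ = 129.74°  ·
  (2,5): δ = 109.92°  ·
  (2,6): δ = 49.29°  ✓
  (3,4): δ = 159.56°  ·
  (3,5): δ = 139.74°  ·
  (3,6): δ = 79.11°  ·
  (4,5): δ = 160.18°  ·
  (4,6): δ = 99.55°  ·
  (5,6): δ = 119.37°  ·
antipodal pairs: 8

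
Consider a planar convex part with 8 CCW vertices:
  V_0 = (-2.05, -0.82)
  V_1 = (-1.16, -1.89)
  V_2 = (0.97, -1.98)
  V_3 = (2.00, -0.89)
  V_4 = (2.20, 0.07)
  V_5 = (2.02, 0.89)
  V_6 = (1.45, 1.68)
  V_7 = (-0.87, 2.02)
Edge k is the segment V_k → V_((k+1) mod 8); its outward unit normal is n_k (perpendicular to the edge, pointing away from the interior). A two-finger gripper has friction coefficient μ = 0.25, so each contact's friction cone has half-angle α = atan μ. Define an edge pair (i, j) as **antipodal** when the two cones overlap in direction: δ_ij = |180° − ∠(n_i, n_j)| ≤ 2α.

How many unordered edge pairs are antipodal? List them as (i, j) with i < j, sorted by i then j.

α = atan 0.25 = 14.04°;  2α = 28.07°
n_0 = (-0.7688, -0.6395)
n_1 = (-0.0422, -0.9991)
n_2 = (+0.7268, -0.6868)
n_3 = (+0.9790, -0.2040)
n_4 = (+0.9767, +0.2144)
n_5 = (+0.8109, +0.5851)
n_6 = (+0.1450, +0.9894)
n_7 = (-0.9235, +0.3837)
  (0,1): δ = 132.17°  ·
  (0,2): δ = 83.13°  ·
  (0,3): δ = 51.52°  ·
  (0,4): δ = 27.37°  ✓
  (0,5): δ = 3.94°  ✓
  (0,6): δ = 41.91°  ·
  (0,7): δ = 117.68°  ·
  (1,2): δ = 130.96°  ·
  (1,3): δ = 99.35°  ·
  (1,4): δ = 75.20°  ·
  (1,5): δ = 51.77°  ·
  (1,6): δ = 5.92°  ✓
  (1,7): δ = 69.86°  ·
  (2,3): δ = 148.39°  ·
  (2,4): δ = 124.24°  ·
  (2,5): δ = 100.81°  ·
  (2,6): δ = 54.96°  ·
  (2,7): δ = 20.82°  ✓
  (3,4): δ = 155.85°  ·
  (3,5): δ = 132.42°  ·
  (3,6): δ = 86.57°  ·
  (3,7): δ = 10.79°  ✓
  (4,5): δ = 156.57°  ·
  (4,6): δ = 110.72°  ·
  (4,7): δ = 34.94°  ·
  (5,6): δ = 134.15°  ·
  (5,7): δ = 58.37°  ·
  (6,7): δ = 104.23°  ·
antipodal pairs: 5

count = 5; pairs: (0,4), (0,5), (1,6), (2,7), (3,7)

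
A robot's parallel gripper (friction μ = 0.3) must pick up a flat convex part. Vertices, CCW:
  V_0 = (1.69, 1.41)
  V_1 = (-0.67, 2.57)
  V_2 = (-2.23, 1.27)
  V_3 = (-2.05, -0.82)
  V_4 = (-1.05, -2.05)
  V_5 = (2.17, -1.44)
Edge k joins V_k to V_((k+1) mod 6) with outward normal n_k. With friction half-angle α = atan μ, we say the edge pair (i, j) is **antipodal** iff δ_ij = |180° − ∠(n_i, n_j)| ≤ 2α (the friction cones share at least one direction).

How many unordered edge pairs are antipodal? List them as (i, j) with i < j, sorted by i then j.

count = 4; pairs: (0,3), (1,4), (2,5), (3,5)

α = atan 0.3 = 16.70°;  2α = 33.40°
n_0 = (+0.4411, +0.8974)
n_1 = (-0.6402, +0.7682)
n_2 = (-0.9963, -0.0858)
n_3 = (-0.7759, -0.6308)
n_4 = (+0.1861, -0.9825)
n_5 = (+0.9861, +0.1661)
  (0,1): δ = 114.02°  ·
  (0,2): δ = 58.90°  ·
  (0,3): δ = 24.71°  ✓
  (0,4): δ = 36.90°  ·
  (0,5): δ = 125.74°  ·
  (1,2): δ = 124.88°  ·
  (1,3): δ = 90.69°  ·
  (1,4): δ = 29.08°  ✓
  (1,5): δ = 59.75°  ·
  (2,3): δ = 145.81°  ·
  (2,4): δ = 84.20°  ·
  (2,5): δ = 4.64°  ✓
  (3,4): δ = 118.38°  ·
  (3,5): δ = 29.55°  ✓
  (4,5): δ = 91.17°  ·
antipodal pairs: 4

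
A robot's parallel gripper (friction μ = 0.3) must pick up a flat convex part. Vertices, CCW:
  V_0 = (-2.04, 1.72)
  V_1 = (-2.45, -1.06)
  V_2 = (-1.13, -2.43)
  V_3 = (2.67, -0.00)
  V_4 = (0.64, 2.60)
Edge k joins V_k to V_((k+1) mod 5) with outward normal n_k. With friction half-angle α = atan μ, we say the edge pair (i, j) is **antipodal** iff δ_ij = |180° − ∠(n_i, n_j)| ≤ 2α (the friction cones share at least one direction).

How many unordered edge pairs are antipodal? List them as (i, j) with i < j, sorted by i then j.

α = atan 0.3 = 16.70°;  2α = 33.40°
n_0 = (-0.9893, +0.1459)
n_1 = (-0.7201, -0.6938)
n_2 = (+0.5387, -0.8425)
n_3 = (+0.7882, +0.6154)
n_4 = (-0.3120, +0.9501)
  (0,1): δ = 127.68°  ·
  (0,2): δ = 49.01°  ·
  (0,3): δ = 46.37°  ·
  (0,4): δ = 116.57°  ·
  (1,2): δ = 101.34°  ·
  (1,3): δ = 5.95°  ✓
  (1,4): δ = 64.24°  ·
  (2,3): δ = 84.62°  ·
  (2,4): δ = 14.42°  ✓
  (3,4): δ = 109.80°  ·
antipodal pairs: 2

count = 2; pairs: (1,3), (2,4)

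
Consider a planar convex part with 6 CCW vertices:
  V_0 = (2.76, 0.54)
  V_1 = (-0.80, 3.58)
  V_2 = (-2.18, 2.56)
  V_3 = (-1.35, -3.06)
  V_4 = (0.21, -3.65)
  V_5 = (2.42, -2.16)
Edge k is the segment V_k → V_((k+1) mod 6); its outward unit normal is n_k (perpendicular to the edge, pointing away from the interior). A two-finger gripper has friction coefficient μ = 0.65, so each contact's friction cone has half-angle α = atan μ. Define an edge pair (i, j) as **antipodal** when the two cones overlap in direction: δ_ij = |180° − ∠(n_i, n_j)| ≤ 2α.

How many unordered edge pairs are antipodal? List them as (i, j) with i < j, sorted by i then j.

count = 7; pairs: (0,2), (0,3), (1,3), (1,4), (1,5), (2,4), (2,5)

α = atan 0.65 = 33.02°;  2α = 66.05°
n_0 = (+0.6494, +0.7605)
n_1 = (-0.5944, +0.8042)
n_2 = (-0.9893, -0.1461)
n_3 = (-0.3538, -0.9353)
n_4 = (+0.5590, -0.8292)
n_5 = (+0.9922, -0.1249)
  (0,1): δ = 103.04°  ·
  (0,2): δ = 41.10°  ✓
  (0,3): δ = 19.78°  ✓
  (0,4): δ = 74.48°  ·
  (0,5): δ = 123.32°  ·
  (1,2): δ = 118.07°  ·
  (1,3): δ = 57.19°  ✓
  (1,4): δ = 2.48°  ✓
  (1,5): δ = 46.35°  ✓
  (2,3): δ = 119.12°  ·
  (2,4): δ = 64.41°  ✓
  (2,5): δ = 15.58°  ✓
  (3,4): δ = 125.29°  ·
  (3,5): δ = 76.46°  ·
  (4,5): δ = 131.17°  ·
antipodal pairs: 7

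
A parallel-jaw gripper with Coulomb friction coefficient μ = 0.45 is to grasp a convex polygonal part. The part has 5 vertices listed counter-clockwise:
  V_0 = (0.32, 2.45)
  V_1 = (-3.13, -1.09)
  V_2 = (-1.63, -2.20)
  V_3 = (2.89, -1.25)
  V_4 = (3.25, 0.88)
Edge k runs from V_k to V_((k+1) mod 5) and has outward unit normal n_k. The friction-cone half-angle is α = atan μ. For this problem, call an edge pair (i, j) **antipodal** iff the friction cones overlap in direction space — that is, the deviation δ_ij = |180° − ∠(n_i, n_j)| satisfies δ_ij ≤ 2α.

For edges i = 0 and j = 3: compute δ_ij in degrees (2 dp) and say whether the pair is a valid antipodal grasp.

α = atan 0.45 = 24.23°;  2α = 48.46°
edge 0: e_0 = (-3.45, -3.54);  n_0 = (-0.7162, +0.6979)
edge 3: e_3 = (+0.36, +2.13);  n_3 = (+0.9860, -0.1667)
∠(n_0, n_3) = 145.33°
δ = |180° − 145.33°| = 34.67°
34.67° ≤ 2α = 48.46°  →  valid

δ = 34.67°, valid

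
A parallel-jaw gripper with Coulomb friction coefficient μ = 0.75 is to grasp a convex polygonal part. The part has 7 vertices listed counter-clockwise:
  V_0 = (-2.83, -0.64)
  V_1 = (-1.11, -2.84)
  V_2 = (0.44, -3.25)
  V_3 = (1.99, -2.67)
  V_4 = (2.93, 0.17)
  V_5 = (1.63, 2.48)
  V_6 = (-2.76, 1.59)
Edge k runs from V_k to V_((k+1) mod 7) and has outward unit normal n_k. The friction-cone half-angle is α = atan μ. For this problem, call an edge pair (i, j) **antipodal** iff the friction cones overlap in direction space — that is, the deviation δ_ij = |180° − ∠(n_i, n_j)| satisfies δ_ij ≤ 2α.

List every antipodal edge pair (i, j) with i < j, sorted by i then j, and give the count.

α = atan 0.75 = 36.87°;  2α = 73.74°
n_0 = (-0.7878, -0.6159)
n_1 = (-0.2557, -0.9668)
n_2 = (+0.3505, -0.9366)
n_3 = (+0.9493, -0.3142)
n_4 = (+0.8715, +0.4904)
n_5 = (-0.1987, +0.9801)
n_6 = (-0.9995, +0.0314)
  (0,1): δ = 142.84°  ·
  (0,2): δ = 107.50°  ·
  (0,3): δ = 56.33°  ✓
  (0,4): δ = 8.65°  ✓
  (0,5): δ = 63.44°  ✓
  (0,6): δ = 140.18°  ·
  (1,2): δ = 144.67°  ·
  (1,3): δ = 93.50°  ·
  (1,4): δ = 45.81°  ✓
  (1,5): δ = 26.28°  ✓
  (1,6): δ = 103.02°  ·
  (2,3): δ = 128.83°  ·
  (2,4): δ = 81.15°  ·
  (2,5): δ = 9.06°  ✓
  (2,6): δ = 67.69°  ✓
  (3,4): δ = 132.32°  ·
  (3,5): δ = 60.23°  ✓
  (3,6): δ = 16.52°  ✓
  (4,5): δ = 107.91°  ·
  (4,6): δ = 31.17°  ✓
  (5,6): δ = 103.26°  ·
antipodal pairs: 10

count = 10; pairs: (0,3), (0,4), (0,5), (1,4), (1,5), (2,5), (2,6), (3,5), (3,6), (4,6)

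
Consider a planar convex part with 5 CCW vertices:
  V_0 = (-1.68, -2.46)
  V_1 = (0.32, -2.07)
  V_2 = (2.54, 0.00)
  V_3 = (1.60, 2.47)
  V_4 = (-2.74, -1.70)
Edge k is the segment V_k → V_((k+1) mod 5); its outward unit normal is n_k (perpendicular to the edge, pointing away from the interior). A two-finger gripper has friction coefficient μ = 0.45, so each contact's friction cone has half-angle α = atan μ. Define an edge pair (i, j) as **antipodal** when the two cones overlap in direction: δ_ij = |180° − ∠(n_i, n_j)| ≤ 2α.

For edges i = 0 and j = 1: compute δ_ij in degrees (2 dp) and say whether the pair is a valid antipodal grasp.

α = atan 0.45 = 24.23°;  2α = 48.46°
edge 0: e_0 = (+2.00, +0.39);  n_0 = (+0.1914, -0.9815)
edge 1: e_1 = (+2.22, +2.07);  n_1 = (+0.6820, -0.7314)
∠(n_0, n_1) = 31.96°
δ = |180° − 31.96°| = 148.04°
148.04° > 2α = 48.46°  →  invalid

δ = 148.04°, invalid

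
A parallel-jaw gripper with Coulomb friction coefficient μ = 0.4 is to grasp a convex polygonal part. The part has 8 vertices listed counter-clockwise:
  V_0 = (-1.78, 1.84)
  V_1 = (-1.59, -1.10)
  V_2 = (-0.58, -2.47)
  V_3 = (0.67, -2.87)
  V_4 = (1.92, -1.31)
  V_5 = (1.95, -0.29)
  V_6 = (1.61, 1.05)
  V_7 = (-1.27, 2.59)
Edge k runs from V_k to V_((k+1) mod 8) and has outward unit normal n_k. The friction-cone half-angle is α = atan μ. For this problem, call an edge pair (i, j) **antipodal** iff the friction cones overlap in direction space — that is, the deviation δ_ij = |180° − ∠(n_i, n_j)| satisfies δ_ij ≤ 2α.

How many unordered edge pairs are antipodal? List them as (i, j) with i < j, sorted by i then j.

α = atan 0.4 = 21.80°;  2α = 43.60°
n_0 = (-0.9979, -0.0645)
n_1 = (-0.8049, -0.5934)
n_2 = (-0.3048, -0.9524)
n_3 = (+0.7804, -0.6253)
n_4 = (+0.9996, -0.0294)
n_5 = (+0.9693, +0.2459)
n_6 = (+0.4715, +0.8818)
n_7 = (-0.8269, +0.5623)
  (0,1): δ = 147.30°  ·
  (0,2): δ = 111.44°  ·
  (0,3): δ = 42.40°  ✓
  (0,4): δ = 5.38°  ✓
  (0,5): δ = 10.54°  ✓
  (0,6): δ = 58.17°  ·
  (0,7): δ = 142.09°  ·
  (1,2): δ = 144.14°  ·
  (1,3): δ = 75.10°  ·
  (1,4): δ = 38.08°  ✓
  (1,5): δ = 22.16°  ✓
  (1,6): δ = 25.47°  ✓
  (1,7): δ = 109.39°  ·
  (2,3): δ = 110.96°  ·
  (2,4): δ = 73.94°  ·
  (2,5): δ = 58.02°  ·
  (2,6): δ = 10.39°  ✓
  (2,7): δ = 73.53°  ·
  (3,4): δ = 142.98°  ·
  (3,5): δ = 127.06°  ·
  (3,6): δ = 79.43°  ·
  (3,7): δ = 4.49°  ✓
  (4,5): δ = 164.08°  ·
  (4,6): δ = 116.45°  ·
  (4,7): δ = 32.53°  ✓
  (5,6): δ = 132.37°  ·
  (5,7): δ = 48.45°  ·
  (6,7): δ = 96.08°  ·
antipodal pairs: 9

count = 9; pairs: (0,3), (0,4), (0,5), (1,4), (1,5), (1,6), (2,6), (3,7), (4,7)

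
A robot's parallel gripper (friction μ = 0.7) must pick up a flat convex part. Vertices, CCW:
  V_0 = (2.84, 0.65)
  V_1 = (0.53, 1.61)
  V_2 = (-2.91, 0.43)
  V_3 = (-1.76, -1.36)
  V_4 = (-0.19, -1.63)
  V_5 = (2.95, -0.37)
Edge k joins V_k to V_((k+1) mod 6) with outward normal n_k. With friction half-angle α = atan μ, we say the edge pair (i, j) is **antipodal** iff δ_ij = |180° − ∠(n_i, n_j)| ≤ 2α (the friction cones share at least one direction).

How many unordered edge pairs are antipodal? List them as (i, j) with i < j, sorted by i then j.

count = 6; pairs: (0,2), (0,3), (0,4), (1,3), (1,4), (2,5)

α = atan 0.7 = 34.99°;  2α = 69.98°
n_0 = (+0.3838, +0.9234)
n_1 = (-0.3245, +0.9459)
n_2 = (-0.8413, -0.5405)
n_3 = (-0.1695, -0.9855)
n_4 = (+0.3724, -0.9281)
n_5 = (+0.9942, +0.1072)
  (0,1): δ = 138.50°  ·
  (0,2): δ = 34.71°  ✓
  (0,3): δ = 12.81°  ✓
  (0,4): δ = 44.43°  ✓
  (0,5): δ = 118.72°  ·
  (1,2): δ = 76.21°  ·
  (1,3): δ = 28.69°  ✓
  (1,4): δ = 2.93°  ✓
  (1,5): δ = 77.22°  ·
  (2,3): δ = 132.48°  ·
  (2,4): δ = 100.85°  ·
  (2,5): δ = 26.56°  ✓
  (3,4): δ = 148.38°  ·
  (3,5): δ = 74.09°  ·
  (4,5): δ = 105.71°  ·
antipodal pairs: 6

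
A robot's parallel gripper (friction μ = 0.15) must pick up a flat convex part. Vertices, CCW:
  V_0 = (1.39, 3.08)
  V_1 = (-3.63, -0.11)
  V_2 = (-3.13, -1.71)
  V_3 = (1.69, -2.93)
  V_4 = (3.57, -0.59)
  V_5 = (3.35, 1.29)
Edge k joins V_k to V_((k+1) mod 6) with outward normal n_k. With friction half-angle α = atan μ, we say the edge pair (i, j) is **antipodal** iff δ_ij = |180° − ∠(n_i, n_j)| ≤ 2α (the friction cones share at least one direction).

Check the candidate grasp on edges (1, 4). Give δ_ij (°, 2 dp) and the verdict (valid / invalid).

δ = 10.68°, valid

α = atan 0.15 = 8.53°;  2α = 17.06°
edge 1: e_1 = (+0.50, -1.60);  n_1 = (-0.9545, -0.2983)
edge 4: e_4 = (-0.22, +1.88);  n_4 = (+0.9932, +0.1162)
∠(n_1, n_4) = 169.32°
δ = |180° − 169.32°| = 10.68°
10.68° ≤ 2α = 17.06°  →  valid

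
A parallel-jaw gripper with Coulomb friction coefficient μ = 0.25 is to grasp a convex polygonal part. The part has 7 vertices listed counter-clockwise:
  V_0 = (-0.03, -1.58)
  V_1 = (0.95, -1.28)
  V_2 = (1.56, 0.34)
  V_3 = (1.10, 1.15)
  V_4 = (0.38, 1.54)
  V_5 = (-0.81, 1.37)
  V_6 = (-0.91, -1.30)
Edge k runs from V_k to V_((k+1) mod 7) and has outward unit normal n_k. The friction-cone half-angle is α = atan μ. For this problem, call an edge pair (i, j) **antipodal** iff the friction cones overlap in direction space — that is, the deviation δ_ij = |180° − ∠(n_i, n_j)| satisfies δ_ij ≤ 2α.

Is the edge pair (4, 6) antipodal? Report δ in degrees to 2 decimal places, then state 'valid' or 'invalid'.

α = atan 0.25 = 14.04°;  2α = 28.07°
edge 4: e_4 = (-1.19, -0.17);  n_4 = (-0.1414, +0.9899)
edge 6: e_6 = (+0.88, -0.28);  n_6 = (-0.3032, -0.9529)
∠(n_4, n_6) = 154.22°
δ = |180° − 154.22°| = 25.78°
25.78° ≤ 2α = 28.07°  →  valid

δ = 25.78°, valid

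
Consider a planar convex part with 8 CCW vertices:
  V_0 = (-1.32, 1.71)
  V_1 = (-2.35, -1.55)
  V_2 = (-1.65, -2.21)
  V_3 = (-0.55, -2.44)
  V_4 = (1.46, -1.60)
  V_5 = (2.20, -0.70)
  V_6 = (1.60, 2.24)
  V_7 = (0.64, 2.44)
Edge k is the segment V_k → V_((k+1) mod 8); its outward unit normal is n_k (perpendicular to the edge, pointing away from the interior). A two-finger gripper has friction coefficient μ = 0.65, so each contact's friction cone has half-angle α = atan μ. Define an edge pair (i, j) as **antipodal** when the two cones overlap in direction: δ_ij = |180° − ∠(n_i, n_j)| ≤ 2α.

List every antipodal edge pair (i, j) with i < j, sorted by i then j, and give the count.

α = atan 0.65 = 33.02°;  2α = 66.05°
n_0 = (-0.9535, +0.3013)
n_1 = (-0.6860, -0.7276)
n_2 = (-0.2047, -0.9788)
n_3 = (+0.3856, -0.9227)
n_4 = (+0.7724, -0.6351)
n_5 = (+0.9798, +0.2000)
n_6 = (+0.2040, +0.9790)
n_7 = (-0.3490, +0.9371)
  (0,1): δ = 115.78°  ·
  (0,2): δ = 84.28°  ·
  (0,3): δ = 49.79°  ✓
  (0,4): δ = 21.89°  ✓
  (0,5): δ = 29.07°  ✓
  (0,6): δ = 95.77°  ·
  (0,7): δ = 127.96°  ·
  (1,2): δ = 148.49°  ·
  (1,3): δ = 114.00°  ·
  (1,4): δ = 86.11°  ·
  (1,5): δ = 35.15°  ✓
  (1,6): δ = 31.55°  ✓
  (1,7): δ = 63.74°  ✓
  (2,3): δ = 145.51°  ·
  (2,4): δ = 117.62°  ·
  (2,5): δ = 66.66°  ·
  (2,6): δ = 0.04°  ✓
  (2,7): δ = 32.24°  ✓
  (3,4): δ = 152.11°  ·
  (3,5): δ = 101.15°  ·
  (3,6): δ = 34.45°  ✓
  (3,7): δ = 2.25°  ✓
  (4,5): δ = 129.04°  ·
  (4,6): δ = 62.34°  ✓
  (4,7): δ = 30.14°  ✓
  (5,6): δ = 113.30°  ·
  (5,7): δ = 81.11°  ·
  (6,7): δ = 147.80°  ·
antipodal pairs: 12

count = 12; pairs: (0,3), (0,4), (0,5), (1,5), (1,6), (1,7), (2,6), (2,7), (3,6), (3,7), (4,6), (4,7)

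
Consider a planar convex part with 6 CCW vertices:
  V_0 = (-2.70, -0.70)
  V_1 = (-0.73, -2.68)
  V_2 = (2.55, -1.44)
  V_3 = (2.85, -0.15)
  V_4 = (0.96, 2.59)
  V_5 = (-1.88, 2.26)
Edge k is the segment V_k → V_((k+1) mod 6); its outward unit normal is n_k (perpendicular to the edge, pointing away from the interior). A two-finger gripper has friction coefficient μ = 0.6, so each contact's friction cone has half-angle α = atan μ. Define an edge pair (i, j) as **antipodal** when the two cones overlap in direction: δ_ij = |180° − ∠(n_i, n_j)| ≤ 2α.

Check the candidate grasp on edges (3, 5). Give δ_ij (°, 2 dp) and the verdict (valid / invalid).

α = atan 0.6 = 30.96°;  2α = 61.93°
edge 3: e_3 = (-1.89, +2.74);  n_3 = (+0.8232, +0.5678)
edge 5: e_5 = (-0.82, -2.96);  n_5 = (-0.9637, +0.2670)
∠(n_3, n_5) = 129.92°
δ = |180° − 129.92°| = 50.08°
50.08° ≤ 2α = 61.93°  →  valid

δ = 50.08°, valid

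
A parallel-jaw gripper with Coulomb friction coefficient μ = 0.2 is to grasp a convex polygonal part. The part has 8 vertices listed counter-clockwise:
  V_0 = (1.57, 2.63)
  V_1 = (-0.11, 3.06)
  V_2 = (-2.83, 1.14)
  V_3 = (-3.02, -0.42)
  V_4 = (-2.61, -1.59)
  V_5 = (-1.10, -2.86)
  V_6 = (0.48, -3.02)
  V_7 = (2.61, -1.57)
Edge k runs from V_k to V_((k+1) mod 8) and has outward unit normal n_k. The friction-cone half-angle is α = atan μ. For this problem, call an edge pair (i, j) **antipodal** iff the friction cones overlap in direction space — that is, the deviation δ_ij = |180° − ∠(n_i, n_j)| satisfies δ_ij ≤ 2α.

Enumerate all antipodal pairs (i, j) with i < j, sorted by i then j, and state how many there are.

α = atan 0.2 = 11.31°;  2α = 22.62°
n_0 = (+0.2480, +0.9688)
n_1 = (-0.5767, +0.8170)
n_2 = (-0.9927, +0.1209)
n_3 = (-0.9437, -0.3307)
n_4 = (-0.6437, -0.7653)
n_5 = (-0.1008, -0.9949)
n_6 = (+0.5627, -0.8266)
n_7 = (+0.9707, +0.2404)
  (0,1): δ = 130.43°  ·
  (0,2): δ = 82.59°  ·
  (0,3): δ = 56.33°  ·
  (0,4): δ = 25.71°  ·
  (0,5): δ = 8.57°  ✓
  (0,6): δ = 48.60°  ·
  (0,7): δ = 118.26°  ·
  (1,2): δ = 132.16°  ·
  (1,3): δ = 105.91°  ·
  (1,4): δ = 75.28°  ·
  (1,5): δ = 41.00°  ·
  (1,6): δ = 0.97°  ✓
  (1,7): δ = 68.69°  ·
  (2,3): δ = 153.74°  ·
  (2,4): δ = 123.12°  ·
  (2,5): δ = 88.84°  ·
  (2,6): δ = 48.81°  ·
  (2,7): δ = 20.85°  ✓
  (3,4): δ = 149.38°  ·
  (3,5): δ = 115.09°  ·
  (3,6): δ = 75.07°  ·
  (3,7): δ = 5.40°  ✓
  (4,5): δ = 145.72°  ·
  (4,6): δ = 105.69°  ·
  (4,7): δ = 36.03°  ·
  (5,6): δ = 139.97°  ·
  (5,7): δ = 70.31°  ·
  (6,7): δ = 110.34°  ·
antipodal pairs: 4

count = 4; pairs: (0,5), (1,6), (2,7), (3,7)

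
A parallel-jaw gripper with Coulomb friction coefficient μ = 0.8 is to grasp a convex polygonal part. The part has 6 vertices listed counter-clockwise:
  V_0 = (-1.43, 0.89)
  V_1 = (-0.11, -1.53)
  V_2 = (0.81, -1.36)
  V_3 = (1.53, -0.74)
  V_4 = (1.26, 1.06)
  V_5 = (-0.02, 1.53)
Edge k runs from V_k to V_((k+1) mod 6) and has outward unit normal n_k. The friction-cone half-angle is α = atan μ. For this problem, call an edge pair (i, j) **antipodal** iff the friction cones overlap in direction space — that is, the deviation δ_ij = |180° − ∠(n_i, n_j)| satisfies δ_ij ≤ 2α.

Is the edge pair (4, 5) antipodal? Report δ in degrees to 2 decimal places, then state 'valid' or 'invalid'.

α = atan 0.8 = 38.66°;  2α = 77.32°
edge 4: e_4 = (-1.28, +0.47);  n_4 = (+0.3447, +0.9387)
edge 5: e_5 = (-1.41, -0.64);  n_5 = (-0.4133, +0.9106)
∠(n_4, n_5) = 44.58°
δ = |180° − 44.58°| = 135.42°
135.42° > 2α = 77.32°  →  invalid

δ = 135.42°, invalid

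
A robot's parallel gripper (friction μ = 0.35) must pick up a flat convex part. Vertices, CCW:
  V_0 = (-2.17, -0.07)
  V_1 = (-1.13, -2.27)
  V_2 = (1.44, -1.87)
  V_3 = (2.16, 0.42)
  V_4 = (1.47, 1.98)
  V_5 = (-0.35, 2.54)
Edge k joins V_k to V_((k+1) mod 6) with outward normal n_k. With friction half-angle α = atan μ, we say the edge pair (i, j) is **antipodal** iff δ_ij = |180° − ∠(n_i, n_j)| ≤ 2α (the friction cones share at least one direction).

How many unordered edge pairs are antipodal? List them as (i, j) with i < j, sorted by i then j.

count = 3; pairs: (0,3), (1,4), (2,5)

α = atan 0.35 = 19.29°;  2α = 38.58°
n_0 = (-0.9041, -0.4274)
n_1 = (+0.1538, -0.9881)
n_2 = (+0.9540, -0.2999)
n_3 = (+0.9145, +0.4045)
n_4 = (+0.2941, +0.9558)
n_5 = (-0.8203, +0.5720)
  (0,1): δ = 106.45°  ·
  (0,2): δ = 42.76°  ·
  (0,3): δ = 1.44°  ✓
  (0,4): δ = 47.60°  ·
  (0,5): δ = 119.81°  ·
  (1,2): δ = 116.30°  ·
  (1,3): δ = 74.99°  ·
  (1,4): δ = 25.95°  ✓
  (1,5): δ = 46.26°  ·
  (2,3): δ = 138.69°  ·
  (2,4): δ = 89.65°  ·
  (2,5): δ = 17.44°  ✓
  (3,4): δ = 130.96°  ·
  (3,5): δ = 58.75°  ·
  (4,5): δ = 107.79°  ·
antipodal pairs: 3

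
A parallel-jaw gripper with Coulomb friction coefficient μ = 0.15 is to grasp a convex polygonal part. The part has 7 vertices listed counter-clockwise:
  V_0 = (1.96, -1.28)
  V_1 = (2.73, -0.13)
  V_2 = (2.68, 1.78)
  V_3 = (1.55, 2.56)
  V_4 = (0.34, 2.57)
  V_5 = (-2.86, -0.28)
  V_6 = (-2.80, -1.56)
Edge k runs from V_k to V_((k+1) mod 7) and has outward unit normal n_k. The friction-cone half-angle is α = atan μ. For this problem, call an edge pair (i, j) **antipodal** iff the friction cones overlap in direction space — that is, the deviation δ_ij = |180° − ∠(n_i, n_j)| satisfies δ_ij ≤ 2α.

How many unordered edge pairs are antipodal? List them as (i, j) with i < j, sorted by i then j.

α = atan 0.15 = 8.53°;  2α = 17.06°
n_0 = (+0.8309, -0.5564)
n_1 = (+0.9997, +0.0262)
n_2 = (+0.5681, +0.8230)
n_3 = (+0.0083, +1.0000)
n_4 = (-0.6651, +0.7468)
n_5 = (-0.9989, -0.0468)
n_6 = (+0.0587, -0.9983)
  (0,1): δ = 144.70°  ·
  (0,2): δ = 90.81°  ·
  (0,3): δ = 56.67°  ·
  (0,4): δ = 14.51°  ✓
  (0,5): δ = 36.49°  ·
  (0,6): δ = 127.17°  ·
  (1,2): δ = 126.12°  ·
  (1,3): δ = 91.97°  ·
  (1,4): δ = 49.81°  ·
  (1,5): δ = 1.18°  ✓
  (1,6): δ = 91.87°  ·
  (2,3): δ = 145.86°  ·
  (2,4): δ = 103.69°  ·
  (2,5): δ = 52.70°  ·
  (2,6): δ = 37.98°  ·
  (3,4): δ = 137.84°  ·
  (3,5): δ = 86.84°  ·
  (3,6): δ = 3.84°  ✓
  (4,5): δ = 129.01°  ·
  (4,6): δ = 38.32°  ·
  (5,6): δ = 89.32°  ·
antipodal pairs: 3

count = 3; pairs: (0,4), (1,5), (3,6)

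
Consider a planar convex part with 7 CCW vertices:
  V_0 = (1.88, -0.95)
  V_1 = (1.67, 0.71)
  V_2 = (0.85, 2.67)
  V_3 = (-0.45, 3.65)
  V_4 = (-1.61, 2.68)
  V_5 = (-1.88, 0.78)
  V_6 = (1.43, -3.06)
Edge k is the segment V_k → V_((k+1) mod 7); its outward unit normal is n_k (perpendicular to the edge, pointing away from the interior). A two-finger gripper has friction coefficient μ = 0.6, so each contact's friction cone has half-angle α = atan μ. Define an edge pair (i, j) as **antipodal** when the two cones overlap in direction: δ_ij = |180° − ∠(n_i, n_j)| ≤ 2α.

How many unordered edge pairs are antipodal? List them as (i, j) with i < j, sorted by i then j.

count = 10; pairs: (0,3), (0,4), (0,5), (1,4), (1,5), (2,4), (2,5), (3,6), (4,6), (5,6)

α = atan 0.6 = 30.96°;  2α = 61.93°
n_0 = (+0.9921, +0.1255)
n_1 = (+0.9225, +0.3860)
n_2 = (+0.6020, +0.7985)
n_3 = (-0.6415, +0.7671)
n_4 = (-0.9901, +0.1407)
n_5 = (-0.7574, -0.6529)
n_6 = (+0.9780, -0.2086)
  (0,1): δ = 164.51°  ·
  (0,2): δ = 134.22°  ·
  (0,3): δ = 57.31°  ✓
  (0,4): δ = 15.30°  ✓
  (0,5): δ = 33.55°  ✓
  (0,6): δ = 160.75°  ·
  (1,2): δ = 149.71°  ·
  (1,3): δ = 72.80°  ·
  (1,4): δ = 30.79°  ✓
  (1,5): δ = 18.06°  ✓
  (1,6): δ = 145.26°  ·
  (2,3): δ = 103.09°  ·
  (2,4): δ = 61.08°  ✓
  (2,5): δ = 12.23°  ✓
  (2,6): δ = 114.97°  ·
  (3,4): δ = 137.99°  ·
  (3,5): δ = 89.14°  ·
  (3,6): δ = 38.06°  ✓
  (4,5): δ = 131.15°  ·
  (4,6): δ = 3.95°  ✓
  (5,6): δ = 52.80°  ✓
antipodal pairs: 10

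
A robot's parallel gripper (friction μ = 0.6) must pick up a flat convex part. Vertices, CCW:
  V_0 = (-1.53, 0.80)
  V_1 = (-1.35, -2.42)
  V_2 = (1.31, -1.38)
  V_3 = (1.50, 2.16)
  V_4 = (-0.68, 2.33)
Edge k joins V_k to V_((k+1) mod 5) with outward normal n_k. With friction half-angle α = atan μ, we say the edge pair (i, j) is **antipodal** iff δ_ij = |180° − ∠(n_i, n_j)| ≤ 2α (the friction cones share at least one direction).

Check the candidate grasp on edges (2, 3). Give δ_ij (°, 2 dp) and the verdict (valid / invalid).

α = atan 0.6 = 30.96°;  2α = 61.93°
edge 2: e_2 = (+0.19, +3.54);  n_2 = (+0.9986, -0.0536)
edge 3: e_3 = (-2.18, +0.17);  n_3 = (+0.0777, +0.9970)
∠(n_2, n_3) = 88.61°
δ = |180° − 88.61°| = 91.39°
91.39° > 2α = 61.93°  →  invalid

δ = 91.39°, invalid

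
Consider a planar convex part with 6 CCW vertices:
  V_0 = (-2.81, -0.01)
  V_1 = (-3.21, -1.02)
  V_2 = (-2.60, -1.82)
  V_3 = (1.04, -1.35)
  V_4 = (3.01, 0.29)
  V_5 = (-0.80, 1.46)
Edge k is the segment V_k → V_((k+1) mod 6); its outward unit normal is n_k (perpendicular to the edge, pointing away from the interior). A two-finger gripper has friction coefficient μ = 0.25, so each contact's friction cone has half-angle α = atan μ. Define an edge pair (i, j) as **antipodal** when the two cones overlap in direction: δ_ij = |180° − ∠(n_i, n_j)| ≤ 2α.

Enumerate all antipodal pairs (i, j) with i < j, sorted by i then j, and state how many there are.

count = 2; pairs: (2,4), (3,5)

α = atan 0.25 = 14.04°;  2α = 28.07°
n_0 = (-0.9297, +0.3682)
n_1 = (-0.7952, -0.6063)
n_2 = (+0.1281, -0.9918)
n_3 = (+0.6398, -0.7685)
n_4 = (+0.2936, +0.9559)
n_5 = (-0.5903, +0.8072)
  (0,1): δ = 121.07°  ·
  (0,2): δ = 61.04°  ·
  (0,3): δ = 28.62°  ·
  (0,4): δ = 94.53°  ·
  (0,5): δ = 147.79°  ·
  (1,2): δ = 119.97°  ·
  (1,3): δ = 87.55°  ·
  (1,4): δ = 35.60°  ·
  (1,5): δ = 88.85°  ·
  (2,3): δ = 147.58°  ·
  (2,4): δ = 24.43°  ✓
  (2,5): δ = 28.82°  ·
  (3,4): δ = 56.85°  ·
  (3,5): δ = 3.60°  ✓
  (4,5): δ = 126.75°  ·
antipodal pairs: 2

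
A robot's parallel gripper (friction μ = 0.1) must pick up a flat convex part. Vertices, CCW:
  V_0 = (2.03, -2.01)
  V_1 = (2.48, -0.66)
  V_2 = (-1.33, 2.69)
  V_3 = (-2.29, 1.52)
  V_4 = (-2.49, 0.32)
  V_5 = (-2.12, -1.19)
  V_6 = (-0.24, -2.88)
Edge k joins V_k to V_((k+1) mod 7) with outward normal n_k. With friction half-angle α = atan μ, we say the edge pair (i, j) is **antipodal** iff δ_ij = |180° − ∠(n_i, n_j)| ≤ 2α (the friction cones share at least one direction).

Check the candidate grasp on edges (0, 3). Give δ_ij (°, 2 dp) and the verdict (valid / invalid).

δ = 8.97°, valid

α = atan 0.1 = 5.71°;  2α = 11.42°
edge 0: e_0 = (+0.45, +1.35);  n_0 = (+0.9487, -0.3162)
edge 3: e_3 = (-0.20, -1.20);  n_3 = (-0.9864, +0.1644)
∠(n_0, n_3) = 171.03°
δ = |180° − 171.03°| = 8.97°
8.97° ≤ 2α = 11.42°  →  valid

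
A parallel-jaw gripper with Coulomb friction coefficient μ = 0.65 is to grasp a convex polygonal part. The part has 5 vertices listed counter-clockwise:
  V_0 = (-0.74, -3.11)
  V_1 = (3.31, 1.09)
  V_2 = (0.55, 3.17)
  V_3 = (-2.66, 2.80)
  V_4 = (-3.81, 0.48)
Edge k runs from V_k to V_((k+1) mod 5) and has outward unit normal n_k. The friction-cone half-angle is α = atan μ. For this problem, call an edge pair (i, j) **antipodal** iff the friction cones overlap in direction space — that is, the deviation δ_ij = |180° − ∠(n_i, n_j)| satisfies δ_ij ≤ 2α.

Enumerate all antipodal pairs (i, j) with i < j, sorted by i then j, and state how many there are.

count = 4; pairs: (0,2), (0,3), (1,4), (2,4)

α = atan 0.65 = 33.02°;  2α = 66.05°
n_0 = (+0.7198, -0.6941)
n_1 = (+0.6019, +0.7986)
n_2 = (-0.1145, +0.9934)
n_3 = (-0.8960, +0.4441)
n_4 = (-0.7600, -0.6499)
  (0,1): δ = 83.04°  ·
  (0,2): δ = 39.47°  ✓
  (0,3): δ = 17.59°  ✓
  (0,4): δ = 84.49°  ·
  (1,2): δ = 136.42°  ·
  (1,3): δ = 79.36°  ·
  (1,4): δ = 12.46°  ✓
  (2,3): δ = 122.94°  ·
  (2,4): δ = 56.04°  ✓
  (3,4): δ = 113.10°  ·
antipodal pairs: 4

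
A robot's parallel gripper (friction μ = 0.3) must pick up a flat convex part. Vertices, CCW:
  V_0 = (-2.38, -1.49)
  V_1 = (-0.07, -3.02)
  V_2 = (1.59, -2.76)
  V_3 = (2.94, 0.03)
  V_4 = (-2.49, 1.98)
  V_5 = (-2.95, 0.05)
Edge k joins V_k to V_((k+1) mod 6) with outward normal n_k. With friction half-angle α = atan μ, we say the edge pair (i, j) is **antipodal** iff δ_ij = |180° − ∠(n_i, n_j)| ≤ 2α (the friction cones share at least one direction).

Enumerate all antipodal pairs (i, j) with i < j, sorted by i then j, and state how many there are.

α = atan 0.3 = 16.70°;  2α = 33.40°
n_0 = (-0.5522, -0.8337)
n_1 = (+0.1547, -0.9880)
n_2 = (+0.9002, -0.4356)
n_3 = (+0.3380, +0.9412)
n_4 = (-0.9728, +0.2318)
n_5 = (-0.9378, -0.3471)
  (0,1): δ = 137.58°  ·
  (0,2): δ = 82.30°  ·
  (0,3): δ = 13.76°  ✓
  (0,4): δ = 110.11°  ·
  (0,5): δ = 143.83°  ·
  (1,2): δ = 124.72°  ·
  (1,3): δ = 28.66°  ✓
  (1,4): δ = 67.69°  ·
  (1,5): δ = 101.41°  ·
  (2,3): δ = 83.93°  ·
  (2,4): δ = 12.42°  ✓
  (2,5): δ = 46.13°  ·
  (3,4): δ = 83.65°  ·
  (3,5): δ = 49.93°  ·
  (4,5): δ = 146.28°  ·
antipodal pairs: 3

count = 3; pairs: (0,3), (1,3), (2,4)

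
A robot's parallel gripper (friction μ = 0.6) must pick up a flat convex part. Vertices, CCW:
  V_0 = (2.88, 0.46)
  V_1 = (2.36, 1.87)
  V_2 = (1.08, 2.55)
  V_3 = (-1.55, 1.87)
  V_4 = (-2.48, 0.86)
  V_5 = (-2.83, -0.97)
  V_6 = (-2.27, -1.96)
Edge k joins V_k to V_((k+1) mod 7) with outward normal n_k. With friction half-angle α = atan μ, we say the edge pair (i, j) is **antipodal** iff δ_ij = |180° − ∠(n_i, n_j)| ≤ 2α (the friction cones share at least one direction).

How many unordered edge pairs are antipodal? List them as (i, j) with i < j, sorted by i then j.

count = 7; pairs: (0,4), (0,5), (1,5), (1,6), (2,6), (3,6), (4,6)

α = atan 0.6 = 30.96°;  2α = 61.93°
n_0 = (+0.9382, +0.3460)
n_1 = (+0.4692, +0.8831)
n_2 = (-0.2503, +0.9682)
n_3 = (-0.7356, +0.6774)
n_4 = (-0.9822, +0.1879)
n_5 = (-0.8704, -0.4923)
n_6 = (+0.4253, -0.9051)
  (0,1): δ = 138.22°  ·
  (0,2): δ = 95.75°  ·
  (0,3): δ = 62.88°  ·
  (0,4): δ = 31.07°  ✓
  (0,5): δ = 9.25°  ✓
  (0,6): δ = 94.93°  ·
  (1,2): δ = 137.52°  ·
  (1,3): δ = 104.66°  ·
  (1,4): δ = 72.85°  ·
  (1,5): δ = 32.53°  ✓
  (1,6): δ = 53.15°  ✓
  (2,3): δ = 147.14°  ·
  (2,4): δ = 115.32°  ·
  (2,5): δ = 75.00°  ·
  (2,6): δ = 10.67°  ✓
  (3,4): δ = 148.19°  ·
  (3,5): δ = 107.87°  ·
  (3,6): δ = 22.19°  ✓
  (4,5): δ = 139.68°  ·
  (4,6): δ = 54.00°  ✓
  (5,6): δ = 94.33°  ·
antipodal pairs: 7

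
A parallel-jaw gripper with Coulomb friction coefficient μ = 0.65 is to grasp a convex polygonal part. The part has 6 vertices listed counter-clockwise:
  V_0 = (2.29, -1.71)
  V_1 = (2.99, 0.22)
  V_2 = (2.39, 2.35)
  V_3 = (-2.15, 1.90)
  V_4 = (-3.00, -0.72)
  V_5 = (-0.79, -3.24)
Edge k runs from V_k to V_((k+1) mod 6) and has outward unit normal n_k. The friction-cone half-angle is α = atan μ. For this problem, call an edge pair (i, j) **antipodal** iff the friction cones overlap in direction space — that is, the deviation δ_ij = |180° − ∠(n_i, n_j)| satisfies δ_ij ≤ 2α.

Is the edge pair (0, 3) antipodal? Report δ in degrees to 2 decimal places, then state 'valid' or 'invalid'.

δ = 1.96°, valid

α = atan 0.65 = 33.02°;  2α = 66.05°
edge 0: e_0 = (+0.70, +1.93);  n_0 = (+0.9401, -0.3410)
edge 3: e_3 = (-0.85, -2.62);  n_3 = (-0.9512, +0.3086)
∠(n_0, n_3) = 178.04°
δ = |180° − 178.04°| = 1.96°
1.96° ≤ 2α = 66.05°  →  valid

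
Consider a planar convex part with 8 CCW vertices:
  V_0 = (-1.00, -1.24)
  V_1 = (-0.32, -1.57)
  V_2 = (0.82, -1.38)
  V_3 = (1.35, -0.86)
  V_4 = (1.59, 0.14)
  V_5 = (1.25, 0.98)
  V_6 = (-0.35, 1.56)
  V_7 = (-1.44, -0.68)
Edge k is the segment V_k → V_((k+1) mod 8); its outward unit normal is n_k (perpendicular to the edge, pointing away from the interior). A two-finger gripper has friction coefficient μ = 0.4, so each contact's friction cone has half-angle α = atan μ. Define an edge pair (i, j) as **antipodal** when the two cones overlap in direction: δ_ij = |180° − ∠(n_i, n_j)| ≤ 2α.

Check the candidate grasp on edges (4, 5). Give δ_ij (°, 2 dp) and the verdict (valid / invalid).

α = atan 0.4 = 21.80°;  2α = 43.60°
edge 4: e_4 = (-0.34, +0.84);  n_4 = (+0.9269, +0.3752)
edge 5: e_5 = (-1.60, +0.58);  n_5 = (+0.3408, +0.9401)
∠(n_4, n_5) = 48.04°
δ = |180° − 48.04°| = 131.96°
131.96° > 2α = 43.60°  →  invalid

δ = 131.96°, invalid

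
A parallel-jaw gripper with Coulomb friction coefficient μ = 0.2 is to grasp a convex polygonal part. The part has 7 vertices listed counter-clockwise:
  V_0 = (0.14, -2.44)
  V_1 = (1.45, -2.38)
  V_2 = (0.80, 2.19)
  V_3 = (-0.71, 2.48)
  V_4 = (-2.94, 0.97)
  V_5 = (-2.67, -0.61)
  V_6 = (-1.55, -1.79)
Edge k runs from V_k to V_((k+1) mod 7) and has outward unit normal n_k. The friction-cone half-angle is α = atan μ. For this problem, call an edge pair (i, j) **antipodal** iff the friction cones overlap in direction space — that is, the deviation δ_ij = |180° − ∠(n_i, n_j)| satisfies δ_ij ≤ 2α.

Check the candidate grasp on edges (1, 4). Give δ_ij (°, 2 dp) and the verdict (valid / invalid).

α = atan 0.2 = 11.31°;  2α = 22.62°
edge 1: e_1 = (-0.65, +4.57);  n_1 = (+0.9900, +0.1408)
edge 4: e_4 = (+0.27, -1.58);  n_4 = (-0.9857, -0.1684)
∠(n_1, n_4) = 178.40°
δ = |180° − 178.40°| = 1.60°
1.60° ≤ 2α = 22.62°  →  valid

δ = 1.60°, valid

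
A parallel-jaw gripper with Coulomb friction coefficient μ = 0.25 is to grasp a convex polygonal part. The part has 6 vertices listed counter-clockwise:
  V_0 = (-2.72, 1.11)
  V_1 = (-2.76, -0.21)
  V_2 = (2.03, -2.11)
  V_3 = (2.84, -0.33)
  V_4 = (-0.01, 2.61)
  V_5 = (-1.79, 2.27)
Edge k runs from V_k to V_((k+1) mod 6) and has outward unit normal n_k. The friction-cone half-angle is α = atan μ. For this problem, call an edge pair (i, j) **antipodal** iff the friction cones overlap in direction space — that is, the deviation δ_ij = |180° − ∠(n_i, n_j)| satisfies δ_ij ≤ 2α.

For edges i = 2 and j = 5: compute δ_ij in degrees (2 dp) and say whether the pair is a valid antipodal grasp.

α = atan 0.25 = 14.04°;  2α = 28.07°
edge 2: e_2 = (+0.81, +1.78);  n_2 = (+0.9102, -0.4142)
edge 5: e_5 = (-0.93, -1.16);  n_5 = (-0.7802, +0.6255)
∠(n_2, n_5) = 165.75°
δ = |180° − 165.75°| = 14.25°
14.25° ≤ 2α = 28.07°  →  valid

δ = 14.25°, valid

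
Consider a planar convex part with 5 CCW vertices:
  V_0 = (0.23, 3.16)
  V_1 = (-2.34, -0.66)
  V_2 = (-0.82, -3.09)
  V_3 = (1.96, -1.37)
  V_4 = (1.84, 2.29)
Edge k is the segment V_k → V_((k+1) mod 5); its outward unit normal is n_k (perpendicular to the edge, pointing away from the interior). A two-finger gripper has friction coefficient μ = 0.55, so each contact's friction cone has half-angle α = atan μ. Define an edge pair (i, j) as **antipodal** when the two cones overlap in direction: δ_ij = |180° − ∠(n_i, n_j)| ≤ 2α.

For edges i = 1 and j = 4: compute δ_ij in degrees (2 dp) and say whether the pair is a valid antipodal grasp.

δ = 29.59°, valid

α = atan 0.55 = 28.81°;  2α = 57.62°
edge 1: e_1 = (+1.52, -2.43);  n_1 = (-0.8478, -0.5303)
edge 4: e_4 = (-1.61, +0.87);  n_4 = (+0.4754, +0.8798)
∠(n_1, n_4) = 150.41°
δ = |180° − 150.41°| = 29.59°
29.59° ≤ 2α = 57.62°  →  valid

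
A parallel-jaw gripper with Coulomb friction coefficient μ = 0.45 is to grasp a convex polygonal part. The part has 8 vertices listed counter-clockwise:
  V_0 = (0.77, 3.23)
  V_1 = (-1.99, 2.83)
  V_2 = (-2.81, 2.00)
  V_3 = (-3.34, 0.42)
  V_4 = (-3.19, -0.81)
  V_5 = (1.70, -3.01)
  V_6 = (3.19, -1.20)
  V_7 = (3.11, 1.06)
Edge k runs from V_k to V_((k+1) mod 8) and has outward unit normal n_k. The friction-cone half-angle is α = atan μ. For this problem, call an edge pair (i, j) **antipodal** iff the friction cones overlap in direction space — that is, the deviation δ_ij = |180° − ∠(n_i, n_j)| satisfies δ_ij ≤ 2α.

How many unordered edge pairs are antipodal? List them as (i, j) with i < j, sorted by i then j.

count = 10; pairs: (0,4), (0,5), (1,5), (1,6), (2,5), (2,6), (3,5), (3,6), (3,7), (4,7)

α = atan 0.45 = 24.23°;  2α = 48.46°
n_0 = (-0.1434, +0.9897)
n_1 = (-0.7114, +0.7028)
n_2 = (-0.9481, +0.3180)
n_3 = (-0.9926, -0.1211)
n_4 = (-0.4103, -0.9120)
n_5 = (+0.7721, -0.6356)
n_6 = (+0.9994, +0.0354)
n_7 = (+0.6800, +0.7332)
  (0,1): δ = 142.90°  ·
  (0,2): δ = 116.79°  ·
  (0,3): δ = 91.29°  ·
  (0,4): δ = 32.47°  ✓
  (0,5): δ = 42.29°  ✓
  (0,6): δ = 83.78°  ·
  (0,7): δ = 128.91°  ·
  (1,2): δ = 153.89°  ·
  (1,3): δ = 128.39°  ·
  (1,4): δ = 69.57°  ·
  (1,5): δ = 5.19°  ✓
  (1,6): δ = 46.68°  ✓
  (1,7): δ = 91.81°  ·
  (2,3): δ = 154.50°  ·
  (2,4): δ = 95.68°  ·
  (2,5): δ = 20.92°  ✓
  (2,6): δ = 20.57°  ✓
  (2,7): δ = 65.70°  ·
  (3,4): δ = 121.18°  ·
  (3,5): δ = 46.41°  ✓
  (3,6): δ = 4.93°  ✓
  (3,7): δ = 40.21°  ✓
  (4,5): δ = 105.24°  ·
  (4,6): δ = 63.75°  ·
  (4,7): δ = 18.62°  ✓
  (5,6): δ = 138.51°  ·
  (5,7): δ = 93.38°  ·
  (6,7): δ = 134.87°  ·
antipodal pairs: 10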